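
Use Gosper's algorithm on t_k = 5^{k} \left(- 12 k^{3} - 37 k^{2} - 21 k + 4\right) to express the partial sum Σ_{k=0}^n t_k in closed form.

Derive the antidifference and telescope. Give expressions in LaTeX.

The ratio is 5*(12*k**3 + 73*k**2 + 131*k + 66)/(12*k**3 + 37*k**2 + 21*k - 4).
A = 5, B = 1, C = k**3 + 37*k**2/12 + 7*k/4 - 1/3.
Key eq: (5)·f(k+1) = (1)·f(k) + (k**3 + 37*k**2/12 + 7*k/4 - 1/3).
d = 3 from the (0,0,3) case.
A polynomial solution: f(k) = (3*k**3 - 2*k**2 - k - 1)/12.
Certificate R = B(k−1)f/C = (3*k**3 - 2*k**2 - k - 1)/((k + 1)*(12*k**2 + 25*k - 4)) gives s_k = 5**k*(-3*k**3 + 2*k**2 + k + 1).
Verify: 5**k*(-12*k**3 - 37*k**2 - 21*k + 4) matches t_k.
Evaluate: s_(n+1) = 5**(n + 1)*(-3*n**3 - 7*n**2 - 4*n + 1); subtract s_(0) = 1 ⇒ S(n) = -15*5**n*n**3 - 35*5**n*n**2 - 20*5**n*n + 5*5**n - 1.

S(n) = - 15 \cdot 5^{n} n^{3} - 35 \cdot 5^{n} n^{2} - 20 \cdot 5^{n} n + 5 \cdot 5^{n} - 1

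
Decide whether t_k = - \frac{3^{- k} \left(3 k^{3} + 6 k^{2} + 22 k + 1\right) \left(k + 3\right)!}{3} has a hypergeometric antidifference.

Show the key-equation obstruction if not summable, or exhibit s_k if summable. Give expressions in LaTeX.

Compute t_(k+1)/t_k: get (3*k**4 + 27*k**3 + 103*k**2 + 204*k + 128)/(3*(3*k**3 + 6*k**2 + 22*k + 1)).
Factor: A=k/3 + 4/3; B=1; C=k**3 + 2*k**2 + 22*k/3 + 1/3.
Need (k/3 + 4/3)·f(k+1) − (1)·f(k) = k**3 + 2*k**2 + 22*k/3 + 1/3.
Bound: deg f ≤ 2.
Solve for f: f(k) = 3*k**2 - 3*k + 1 (degree 2 ≤ 2).
R(k) = B(k−1)·f(k)/C(k) = 3*(3*k**2 - 3*k + 1)/(3*k**3 + 6*k**2 + 22*k + 1); s_k = R·t_k = -(3*k**2 - 3*k + 1)*factorial(k + 3)/3**k.
s_(k+1) − s_k = -(3*k**3 + 6*k**2 + 22*k + 1)*factorial(k + 3)/(3*3**k) = t_k.

Yes. s_k = - 3^{- k} \left(3 k^{2} - 3 k + 1\right) \left(k + 3\right)!.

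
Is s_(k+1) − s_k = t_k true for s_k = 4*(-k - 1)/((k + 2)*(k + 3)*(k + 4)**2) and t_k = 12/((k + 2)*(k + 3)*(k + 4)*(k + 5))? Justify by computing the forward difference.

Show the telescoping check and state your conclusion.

Invalid: residual 12*(-4*k - 17)/(k**6 + 23*k**5 + 217*k**4 + 1073*k**3 + 2926*k**2 + 4160*k + 2400) ≠ 0.

s_(k+1) = 4*(-k - 2)/((k + 3)*(k + 4)*(k + 5)**2)
s_(k+1) − s_k = 12*(k**2 + 5*k + 3)/(k**6 + 23*k**5 + 217*k**4 + 1073*k**3 + 2926*k**2 + 4160*k + 2400)
(s_(k+1) − s_k) − t_k = 12*(-4*k - 17)/(k**6 + 23*k**5 + 217*k**4 + 1073*k**3 + 2926*k**2 + 4160*k + 2400)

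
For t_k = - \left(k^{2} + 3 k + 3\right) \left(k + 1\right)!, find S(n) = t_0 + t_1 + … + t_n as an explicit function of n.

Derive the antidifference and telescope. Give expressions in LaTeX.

S(n) = - n \left(n + 2\right)! - 2 \left(n + 2\right)! + 1

The ratio is (k + 2)*(3*k + (k + 1)**2 + 6)/(k**2 + 3*k + 3).
Gosper form: A/B · C(k+1)/C(k) with A=k + 2, B=1, C=k**2 + 3*k + 3.
f must satisfy (k + 2)·f(k+1) − (1)·f(k) = k**2 + 3*k + 3.
From deg A=1, deg B=0, deg C=2: d=1.
Coefficient equations give f(k) = k + 1.
Certificate R = B(k−1)f/C = (k + 1)/(k**2 + 3*k + 3) gives s_k = -(k + 1)*factorial(k + 1).
Check: Δs_k = -(k**2 + 3*k + 3)*factorial(k + 1). ✓
Telescope: S(n) = s_(n+1) − s_(0) = -(n + 2)*factorial(n + 2) − (-1) = -n*factorial(n + 2) - 2*factorial(n + 2) + 1.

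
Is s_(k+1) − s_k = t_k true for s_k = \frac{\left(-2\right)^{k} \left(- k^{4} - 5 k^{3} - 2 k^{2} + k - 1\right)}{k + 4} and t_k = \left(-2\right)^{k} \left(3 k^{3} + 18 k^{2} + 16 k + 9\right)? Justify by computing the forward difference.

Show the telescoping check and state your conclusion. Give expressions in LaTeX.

Invalid: residual \frac{\left(-2\right)^{k} \left(- 9 k^{4} - 93 k^{3} - 276 k^{2} - 213 k - 111\right)}{k^{2} + 9 k + 20} ≠ 0.

s_(k+1) = 2*(-2)**k*(k**4 + 9*k**3 + 23*k**2 + 22*k + 8)/(k + 5)
s_(k+1) − s_k = (-2)**k*(3*k**5 + 36*k**4 + 145*k**3 + 237*k**2 + 188*k + 69)/(k**2 + 9*k + 20)
(s_(k+1) − s_k) − t_k = (-2)**k*(-9*k**4 - 93*k**3 - 276*k**2 - 213*k - 111)/(k**2 + 9*k + 20)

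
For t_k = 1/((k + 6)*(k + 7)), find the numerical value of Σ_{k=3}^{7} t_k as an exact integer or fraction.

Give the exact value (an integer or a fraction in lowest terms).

Σ = 5/126

t_(k+1)/t_k = (k + 6)/(k + 8).
Gosper form: A/B · C(k+1)/C(k) with A=k + 6, B=k + 8, C=1.
Solve (k + 6)·f(k+1) − (k + 7)·f(k) = 1.
d = 1 from the (1,1,0) case.
Match coefficients ⇒ f(k) = k/6.
So s_k = (B(k−1)f/C)·t_k = (k*(k + 7)/6)·t_k = k/(6*(k + 6)).
Verify: 1/(k**2 + 13*k + 42) matches t_k.
Sum = s_(8) − s_(3); s_(8) = 2/21, s_(3) = 1/18 ⇒ 5/126.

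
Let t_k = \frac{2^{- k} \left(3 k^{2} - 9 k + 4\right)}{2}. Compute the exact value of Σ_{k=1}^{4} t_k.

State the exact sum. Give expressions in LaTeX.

Σ = 0

Step 1: r(k) = (3*k**2 - 3*k - 2)/(2*(3*k**2 - 9*k + 4)).
Take A(k)=1/2, B(k)=1, C(k)=k**2 - 3*k + 4/3.
Set up (1/2)·f(k+1) − (1)·f(k) − (k**2 - 3*k + 4/3) = 0.
d = 2 from the (0,0,2) case.
Solve for f: f(k) = -2*(3*k**2 - 3*k + 4)/3 (degree 2 ≤ 2).
R(k) = B(k−1)·f(k)/C(k) = -2*(3*k**2 - 3*k + 4)/(3*k**2 - 9*k + 4); s_k = R·t_k = (-3*k**2 + 3*k - 4)/2**k.
Verify: (3*k**2 - 9*k + 4)/(2*2**k) matches t_k.
Evaluate s at k=5 and k=1: -2 and -2; difference 0.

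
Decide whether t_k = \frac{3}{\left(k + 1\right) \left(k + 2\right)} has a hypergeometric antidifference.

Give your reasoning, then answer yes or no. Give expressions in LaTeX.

Yes. s_k = \frac{3 k}{k + 1}.

t_(k+1)/t_k = (k + 1)/(k + 3).
Take A(k)=k + 1, B(k)=k + 3, C(k)=1.
f must satisfy (k + 1)·f(k+1) − (k + 2)·f(k) = 1.
From deg A=1, deg B=1, deg C=0: d=1.
A polynomial solution: f(k) = k.
Then R = B(k−1)f/C = k*(k + 2), so s_k = R(k)·t_k = 3*k/(k + 1).
Δs = 3/(k**2 + 3*k + 2), as required.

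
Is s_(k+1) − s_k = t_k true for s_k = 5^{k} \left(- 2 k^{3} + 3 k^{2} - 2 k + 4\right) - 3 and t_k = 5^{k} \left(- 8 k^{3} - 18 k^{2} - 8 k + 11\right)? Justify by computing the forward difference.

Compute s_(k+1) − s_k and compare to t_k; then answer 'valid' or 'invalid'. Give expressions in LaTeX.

Valid — Δs_k = t_k.

s_(k+1) = 5**(k + 1)*(-2*k - 2*(k + 1)**3 + 3*(k + 1)**2 + 2) - 3
s_(k+1) − s_k = 5**k*(-8*k**3 - 18*k**2 - 8*k + 11)
(s_(k+1) − s_k) − t_k = 0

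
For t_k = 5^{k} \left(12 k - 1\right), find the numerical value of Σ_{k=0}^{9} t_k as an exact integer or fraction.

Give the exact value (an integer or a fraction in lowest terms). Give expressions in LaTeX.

Compute t_(k+1)/t_k: get 5*(12*k + 11)/(12*k - 1).
Factor: A=5; B=1; C=k - 1/12.
Key eq: (5)·f(k+1) = (1)·f(k) + (k - 1/12).
Bound: deg f ≤ 1.
Solving with deg f ≤ 1: f(k) = (3*k - 4)/12.
Then R = B(k−1)f/C = (3*k - 4)/(12*k - 1), so s_k = R(k)·t_k = 5**k*(3*k - 4).
Check: Δs_k = 5**k*(12*k - 1). ✓
Sum = s_(10) − s_(0); s_(10) = 253906250, s_(0) = -4 ⇒ 253906254.

Σ = 253906254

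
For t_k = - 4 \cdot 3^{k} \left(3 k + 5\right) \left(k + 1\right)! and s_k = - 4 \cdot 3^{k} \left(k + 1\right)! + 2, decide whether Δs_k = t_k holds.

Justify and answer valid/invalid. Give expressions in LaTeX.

valid; difference matches t_k

s_(k+1) = -4*3**(k + 1)*factorial(k + 2) + 2
s_(k+1) − s_k = -4*3**k*(3*k + 5)*factorial(k + 1)
(s_(k+1) − s_k) − t_k = 0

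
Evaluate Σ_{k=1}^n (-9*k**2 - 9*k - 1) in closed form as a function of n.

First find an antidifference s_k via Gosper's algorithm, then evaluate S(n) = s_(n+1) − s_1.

r(k) = (9*k**2 + 27*k + 19)/(9*k**2 + 9*k + 1) after simplifying.
Normal form (A,B,C) = (1, 1, k**2 + k + 1/9).
f must satisfy (1)·f(k+1) − (1)·f(k) = k**2 + k + 1/9.
Degrees (0,0,2) ⇒ d ≤ 3.
Solve for f: f(k) = k*(3*k**2 - 2)/9 (degree 3 ≤ 3).
Get s_k = R·t_k = k*(2 - 3*k**2) with R(k) = B(k−1)f(k)/C(k) = k*(3*k**2 - 2)/(9*k**2 + 9*k + 1).
s_(k+1) − s_k = -9*k**2 - 9*k - 1 = t_k.
Telescope: S(n) = s_(n+1) − s_(1) = -3*n**3 - 9*n**2 - 7*n - 1 − (-1) = n*(-3*n**2 - 9*n - 7).

S(n) = n*(-3*n**2 - 9*n - 7)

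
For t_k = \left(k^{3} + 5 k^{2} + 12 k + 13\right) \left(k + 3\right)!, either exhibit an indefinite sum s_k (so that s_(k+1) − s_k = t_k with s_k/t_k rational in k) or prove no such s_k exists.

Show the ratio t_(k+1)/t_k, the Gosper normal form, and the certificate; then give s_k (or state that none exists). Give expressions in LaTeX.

s_k = \left(k^{2} + 3\right) \left(k + 3\right)!

The ratio is (k**4 + 12*k**3 + 57*k**2 + 131*k + 124)/(k**3 + 5*k**2 + 12*k + 13).
Take A(k)=k + 4, B(k)=1, C(k)=k**3 + 5*k**2 + 12*k + 13.
Solve (k + 4)·f(k+1) − (1)·f(k) = k**3 + 5*k**2 + 12*k + 13.
deg f ≤ 2 (via 1,0,3).
Match coefficients ⇒ f(k) = k**2 + 3.
So s_k = (B(k−1)f/C)·t_k = ((k**2 + 3)/(k**3 + 5*k**2 + 12*k + 13))·t_k = (k**2 + 3)*factorial(k + 3).
Verify: (k**3 + 5*k**2 + 12*k + 13)*factorial(k + 3) matches t_k.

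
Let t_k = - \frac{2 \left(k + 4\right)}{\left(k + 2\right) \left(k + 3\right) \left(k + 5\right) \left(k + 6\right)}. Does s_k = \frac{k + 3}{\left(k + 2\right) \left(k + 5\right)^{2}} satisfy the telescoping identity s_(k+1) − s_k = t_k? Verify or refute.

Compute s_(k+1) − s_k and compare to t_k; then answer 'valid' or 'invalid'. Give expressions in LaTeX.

Invalid: residual \frac{2 \left(3 k^{2} + 27 k + 58\right)}{k^{6} + 27 k^{5} + 297 k^{4} + 1697 k^{3} + 5286 k^{2} + 8460 k + 5400} ≠ 0.

s_(k+1) = (k + 4)/((k + 3)*(k + 6)**2)
s_(k+1) − s_k = ((k + 2)*(k + 4)*(k + 5)**2 - (k + 3)**2*(k + 6)**2)/((k + 2)*(k + 3)*(k + 5)**2*(k + 6)**2)
(s_(k+1) − s_k) − t_k = 2*(3*k**2 + 27*k + 58)/(k**6 + 27*k**5 + 297*k**4 + 1697*k**3 + 5286*k**2 + 8460*k + 5400)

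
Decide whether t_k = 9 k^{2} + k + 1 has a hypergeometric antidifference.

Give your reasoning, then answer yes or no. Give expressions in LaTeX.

Ratio r(k) = (k + 9*(k + 1)**2 + 2)/(9*k**2 + k + 1).
So A=1 and B=1, with C=k**2 + k/9 + 1/9.
Set up (1)·f(k+1) − (1)·f(k) − (k**2 + k/9 + 1/9) = 0.
Bound: deg f ≤ 3.
Coefficient equations give f(k) = k*(3*k**2 - 4*k + 2)/9.
Certificate R = B(k−1)f/C = k*(3*k**2 - 4*k + 2)/(9*k**2 + k + 1) gives s_k = k*(3*k**2 - 4*k + 2).
Check: Δs_k = 9*k**2 + k + 1. ✓

Yes. s_k = k \left(3 k^{2} - 4 k + 2\right).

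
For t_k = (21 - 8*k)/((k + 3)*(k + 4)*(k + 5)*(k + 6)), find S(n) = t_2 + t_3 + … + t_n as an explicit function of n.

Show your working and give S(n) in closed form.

S(n) = (-n**3 - 15*n**2 + 94*n - 78)/(42*(n**3 + 15*n**2 + 74*n + 120))

r(k) = (k + 3)*(8*k - 13)/((k + 7)*(8*k - 21)) after simplifying.
Normal form (A,B,C) = (k + 3, k + 7, k - 21/8).
f must satisfy (k + 3)·f(k+1) − (k + 6)·f(k) = k - 21/8.
deg f ≤ 3 (via 1,1,1).
A polynomial solution: f(k) = -k*(k**2 + 12*k + 127)/160.
So s_k = (B(k−1)f/C)·t_k = (-k*(k + 6)*(k**2 + 12*k + 127)/(20*(8*k - 21)))·t_k = k*(k**2 + 12*k + 127)/(20*(k + 3)*(k + 4)*(k + 5)).
Verify: (21 - 8*k)/(k**4 + 18*k**3 + 119*k**2 + 342*k + 360) matches t_k.
Telescope: S(n) = s_(n+1) − s_(2) = (n**3 + 15*n**2 + 154*n + 140)/(20*(n**3 + 15*n**2 + 74*n + 120)) − (31/420) = (-n**3 - 15*n**2 + 94*n - 78)/(42*(n**3 + 15*n**2 + 74*n + 120)).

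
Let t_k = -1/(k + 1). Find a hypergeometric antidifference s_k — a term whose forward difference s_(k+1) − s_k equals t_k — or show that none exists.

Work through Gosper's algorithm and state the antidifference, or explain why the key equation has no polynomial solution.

r(k) = (k + 1)/(k + 2) after simplifying.
Normal form (A,B,C) = (k + 1, k + 2, 1).
Solve (k + 1)·f(k+1) − (k + 1)·f(k) = 1.
Bound: deg f ≤ 0.
f = c0 ⇒ A·f(k+1) − B(k−1)·f(k) − C = -1. The system {-1 = 0} is inconsistent; no antidifference.

none (Gosper's algorithm certifies no s_k)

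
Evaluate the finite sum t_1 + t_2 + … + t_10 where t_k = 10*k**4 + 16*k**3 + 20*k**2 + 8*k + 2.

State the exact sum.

Ratio r(k) = (5*k**4 + 28*k**3 + 64*k**2 + 68*k + 28)/(5*k**4 + 8*k**3 + 10*k**2 + 4*k + 1).
So A=1 and B=1, with C=k**4 + 8*k**3/5 + 2*k**2 + 4*k/5 + 1/5.
Need (1)·f(k+1) − (1)·f(k) = k**4 + 8*k**3/5 + 2*k**2 + 4*k/5 + 1/5.
Degrees (0,0,4) ⇒ d ≤ 5.
Coefficient equations give f(k) = k*(2*k**4 - k**3 + 2*k**2 - 2*k + 1)/10.
R(k) = B(k−1)·f(k)/C(k) = k*(2*k**4 - k**3 + 2*k**2 - 2*k + 1)/(2*(5*k**4 + 8*k**3 + 10*k**2 + 4*k + 1)); s_k = R·t_k = k*(2*k**4 - k**3 + 2*k**2 - 2*k + 1).
s_(k+1) − s_k = 10*k**4 + 16*k**3 + 20*k**2 + 8*k + 2 = t_k.
Telescoping: Σ = s_(11) − s_(1) = 309892 − (2) = 309890.

Σ = 309890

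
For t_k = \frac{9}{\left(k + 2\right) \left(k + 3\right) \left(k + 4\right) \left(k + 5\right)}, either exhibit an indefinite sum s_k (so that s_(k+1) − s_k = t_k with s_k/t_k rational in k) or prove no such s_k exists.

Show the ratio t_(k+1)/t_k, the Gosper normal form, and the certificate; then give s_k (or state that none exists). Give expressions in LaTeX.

The ratio is (k + 2)/(k + 6).
Gosper form: A/B · C(k+1)/C(k) with A=k + 2, B=k + 6, C=1.
Key eq: (k + 2)·f(k+1) = (k + 5)·f(k) + (1).
Bound: deg f ≤ 3.
Match coefficients ⇒ f(k) = k*(k**2 + 9*k + 26)/72.
R(k) = B(k−1)·f(k)/C(k) = k*(k + 5)*(k**2 + 9*k + 26)/72; s_k = R·t_k = k*(k**2 + 9*k + 26)/(8*(k + 2)*(k + 3)*(k + 4)).
Verify: 9/(k**4 + 14*k**3 + 71*k**2 + 154*k + 120) matches t_k.

s_k = \frac{k \left(k^{2} + 9 k + 26\right)}{8 \left(k + 2\right) \left(k + 3\right) \left(k + 4\right)}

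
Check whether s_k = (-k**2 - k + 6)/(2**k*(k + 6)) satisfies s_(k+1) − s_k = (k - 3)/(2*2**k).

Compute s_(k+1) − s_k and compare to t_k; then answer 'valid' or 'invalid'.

s_(k+1) = (-k - (k + 1)**2 + 5)/(2*2**k*(k + 7))
s_(k+1) − s_k = (k**3 + 7*k**2 - 12*k - 60)/(2*2**k*(k**2 + 13*k + 42))
(s_(k+1) − s_k) − t_k = 3*(-k**2 - 5*k + 22)/(2*2**k*(k**2 + 13*k + 42))

Invalid: residual 3*(-k**2 - 5*k + 22)/(2*2**k*(k**2 + 13*k + 42)) ≠ 0.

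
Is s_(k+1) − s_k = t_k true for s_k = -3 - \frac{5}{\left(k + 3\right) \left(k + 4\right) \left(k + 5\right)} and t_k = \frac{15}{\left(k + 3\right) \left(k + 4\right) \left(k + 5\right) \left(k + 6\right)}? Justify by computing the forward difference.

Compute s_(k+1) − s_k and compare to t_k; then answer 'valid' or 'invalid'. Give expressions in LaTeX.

valid (s_(k+1) − s_k reduces to t_k)

s_(k+1) = -3 - 5/((k + 4)*(k + 5)*(k + 6))
s_(k+1) − s_k = 15/((k + 3)*(k + 4)*(k + 5)*(k + 6))
(s_(k+1) − s_k) − t_k = 0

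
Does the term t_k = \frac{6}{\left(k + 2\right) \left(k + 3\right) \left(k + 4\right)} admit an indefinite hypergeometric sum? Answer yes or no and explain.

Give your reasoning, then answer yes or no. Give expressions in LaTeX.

Step 1: r(k) = (k + 2)/(k + 5).
Take A(k)=k + 2, B(k)=k + 5, C(k)=1.
Solve (k + 2)·f(k+1) − (k + 4)·f(k) = 1.
Degrees (1,1,0) ⇒ d ≤ 2.
A polynomial solution: f(k) = k*(k + 5)/12.
So s_k = (B(k−1)f/C)·t_k = (k*(k + 4)*(k + 5)/12)·t_k = k*(k + 5)/(2*(k + 2)*(k + 3)).
Δs = 6/(k**3 + 9*k**2 + 26*k + 24), as required.

Yes. s_k = \frac{k \left(k + 5\right)}{2 \left(k + 2\right) \left(k + 3\right)}.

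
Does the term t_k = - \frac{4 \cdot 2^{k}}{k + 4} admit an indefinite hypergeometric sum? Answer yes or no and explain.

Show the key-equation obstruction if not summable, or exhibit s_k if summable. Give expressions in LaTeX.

No — negative degree bound, so no certificate f.

t_(k+1)/t_k = 2*(k + 4)/(k + 5).
Take A(k)=2*k + 8, B(k)=k + 5, C(k)=1.
f must satisfy (2*k + 8)·f(k+1) − (k + 4)·f(k) = 1.
deg f ≤ -1 (via 1,1,0).
Bound -1 < 0, so the key equation has no polynomial solution.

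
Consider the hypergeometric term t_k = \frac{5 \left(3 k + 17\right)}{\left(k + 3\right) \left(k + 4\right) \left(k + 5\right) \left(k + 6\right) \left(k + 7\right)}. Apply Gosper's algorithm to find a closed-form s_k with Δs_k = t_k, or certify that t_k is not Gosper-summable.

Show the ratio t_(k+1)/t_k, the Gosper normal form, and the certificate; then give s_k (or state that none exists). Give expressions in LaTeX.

Ratio r(k) = (k + 3)*(3*k + 20)/((k + 8)*(3*k + 17)).
So A=k + 3 and B=k + 8, with C=k + 17/3.
f must satisfy (k + 3)·f(k+1) − (k + 7)·f(k) = k + 17/3.
deg f ≤ 4 (via 1,1,1).
Solve for f: f(k) = k*(k + 5)*(k**2 + 13*k + 54)/216 (degree 4 ≤ 4).
Get s_k = R·t_k = 5*k*(k**2 + 13*k + 54)/(72*(k**3 + 13*k**2 + 54*k + 72)) with R(k) = B(k−1)f(k)/C(k) = k*(k + 5)*(k + 7)*(k**2 + 13*k + 54)/(72*(3*k + 17)).
Check: Δs_k = 5*(3*k + 17)/(k**5 + 25*k**4 + 245*k**3 + 1175*k**2 + 2754*k + 2520). ✓

s_k = \frac{5 k \left(k^{2} + 13 k + 54\right)}{72 \left(k^{3} + 13 k^{2} + 54 k + 72\right)}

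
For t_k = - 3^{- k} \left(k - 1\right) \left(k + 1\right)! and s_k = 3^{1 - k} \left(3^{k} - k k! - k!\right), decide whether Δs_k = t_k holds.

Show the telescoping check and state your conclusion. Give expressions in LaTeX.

s_(k+1) = (3**(k + 1) - k**2*factorial(k) - 3*k*factorial(k) - 2*factorial(k))/3**k
s_(k+1) − s_k = -(k - 1)*factorial(k + 1)/3**k
(s_(k+1) − s_k) − t_k = 0

valid; difference matches t_k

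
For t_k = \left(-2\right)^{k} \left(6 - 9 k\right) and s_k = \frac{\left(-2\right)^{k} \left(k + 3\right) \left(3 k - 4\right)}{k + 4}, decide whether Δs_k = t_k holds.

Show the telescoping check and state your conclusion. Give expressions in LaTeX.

s_(k+1) = (-2)**(k + 1)*(k + 4)*(3*k - 1)/(k + 5)
s_(k+1) − s_k = (-2)**k*(-9*k**3 - 66*k**2 - 93*k + 92)/(k**2 + 9*k + 20)
(s_(k+1) − s_k) − t_k = (-2)**k*(9*k**2 + 33*k - 28)/(k**2 + 9*k + 20)

Invalid: residual \frac{\left(-2\right)^{k} \left(9 k^{2} + 33 k - 28\right)}{k^{2} + 9 k + 20} ≠ 0.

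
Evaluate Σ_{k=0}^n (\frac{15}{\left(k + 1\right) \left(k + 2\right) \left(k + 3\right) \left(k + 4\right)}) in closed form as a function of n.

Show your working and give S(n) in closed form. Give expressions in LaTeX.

Step 1: r(k) = (k + 1)/(k + 5).
A = k + 1, B = k + 5, C = 1.
Set up (k + 1)·f(k+1) − (k + 4)·f(k) − (1) = 0.
d = 3 from the (1,1,0) case.
Solving with deg f ≤ 3: f(k) = k*(k**2 + 6*k + 11)/18.
Get s_k = R·t_k = 5*k*(k**2 + 6*k + 11)/(6*(k + 1)*(k + 2)*(k + 3)) with R(k) = B(k−1)f(k)/C(k) = k*(k + 4)*(k**2 + 6*k + 11)/18.
Verify: 15/(k**4 + 10*k**3 + 35*k**2 + 50*k + 24) matches t_k.
Evaluate: s_(n+1) = 5*(n**3 + 9*n**2 + 26*n + 18)/(6*(n**3 + 9*n**2 + 26*n + 24)); subtract s_(0) = 0 ⇒ S(n) = 5*(n**3 + 9*n**2 + 26*n + 18)/(6*(n**3 + 9*n**2 + 26*n + 24)).

S(n) = \frac{5 \left(n^{3} + 9 n^{2} + 26 n + 18\right)}{6 \left(n^{3} + 9 n^{2} + 26 n + 24\right)}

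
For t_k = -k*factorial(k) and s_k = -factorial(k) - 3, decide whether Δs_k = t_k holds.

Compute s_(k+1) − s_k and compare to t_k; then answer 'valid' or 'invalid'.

valid; difference matches t_k

s_(k+1) = -k*factorial(k) - factorial(k) - 3
s_(k+1) − s_k = -k*factorial(k)
(s_(k+1) − s_k) − t_k = 0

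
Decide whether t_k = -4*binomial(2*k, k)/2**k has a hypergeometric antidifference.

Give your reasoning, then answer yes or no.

No; the degree bound rules out any f.

Ratio r(k) = (2*k + 1)/(k + 1).
Normal form (A,B,C) = (2*k + 1, k + 1, 1).
Key eq: (2*k + 1)·f(k+1) = (k)·f(k) + (1).
deg f ≤ -1 (via 1,1,0).
d = -1 < 0 ⇒ no nonzero polynomial f; not summable.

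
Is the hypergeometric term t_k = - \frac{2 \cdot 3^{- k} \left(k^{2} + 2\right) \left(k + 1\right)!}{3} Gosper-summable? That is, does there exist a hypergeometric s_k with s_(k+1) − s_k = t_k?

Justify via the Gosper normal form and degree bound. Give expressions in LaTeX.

Yes. s_k = - 2 \cdot 3^{- k} k \left(k + 1\right)!.

t_(k+1)/t_k = (k + 2)*((k + 1)**2 + 2)/(3*(k**2 + 2)).
Normal form (A,B,C) = (k/3 + 2/3, 1, k**2 + 2).
Set up (k/3 + 2/3)·f(k+1) − (1)·f(k) − (k**2 + 2) = 0.
deg f ≤ 1 (via 1,0,2).
A polynomial solution: f(k) = 3*k.
So s_k = (B(k−1)f/C)·t_k = (3*k/(k**2 + 2))·t_k = -2*k*factorial(k + 1)/3**k.
s_(k+1) − s_k = -2*(k**2 + 2)*factorial(k + 1)/(3*3**k) = t_k.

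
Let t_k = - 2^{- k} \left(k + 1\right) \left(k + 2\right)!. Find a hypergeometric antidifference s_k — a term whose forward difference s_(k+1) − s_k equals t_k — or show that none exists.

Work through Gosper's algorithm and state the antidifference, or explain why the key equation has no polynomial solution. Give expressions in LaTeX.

Compute t_(k+1)/t_k: get (k + 2)*(k + 3)/(2*(k + 1)).
Normal form (A,B,C) = (k/2 + 3/2, 1, k + 1).
Solve (k/2 + 3/2)·f(k+1) − (1)·f(k) = k + 1.
Degrees (1,0,1) ⇒ d ≤ 0.
Match coefficients ⇒ f(k) = 2.
Then R = B(k−1)f/C = 2/(k + 1), so s_k = R(k)·t_k = -2**(1 - k)*factorial(k + 2).
Verify: -(k + 1)*factorial(k + 2)/2**k matches t_k.

s_k = - 2^{1 - k} \left(k + 2\right)!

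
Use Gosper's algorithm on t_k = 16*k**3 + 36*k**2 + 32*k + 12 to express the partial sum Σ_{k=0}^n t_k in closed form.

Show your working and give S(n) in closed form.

Compute t_(k+1)/t_k: get (4*k**3 + 21*k**2 + 38*k + 24)/(4*k**3 + 9*k**2 + 8*k + 3).
So A=1 and B=1, with C=k**3 + 9*k**2/4 + 2*k + 3/4.
Key eq: (1)·f(k+1) = (1)·f(k) + (k**3 + 9*k**2/4 + 2*k + 3/4).
From deg A=0, deg B=0, deg C=3: d=4.
Match coefficients ⇒ f(k) = k*(k + 1)*(2*k**2 + 1)/8.
Get s_k = R·t_k = 2*k*(2*k**3 + 2*k**2 + k + 1) with R(k) = B(k−1)f(k)/C(k) = k*(2*k**2 + 1)/(2*(4*k**2 + 5*k + 3)).
Δs = 16*k**3 + 36*k**2 + 32*k + 12, as required.
Evaluate: s_(n+1) = 4*n**4 + 20*n**3 + 38*n**2 + 34*n + 12; subtract s_(0) = 0 ⇒ S(n) = 4*n**4 + 20*n**3 + 38*n**2 + 34*n + 12.

S(n) = 4*n**4 + 20*n**3 + 38*n**2 + 34*n + 12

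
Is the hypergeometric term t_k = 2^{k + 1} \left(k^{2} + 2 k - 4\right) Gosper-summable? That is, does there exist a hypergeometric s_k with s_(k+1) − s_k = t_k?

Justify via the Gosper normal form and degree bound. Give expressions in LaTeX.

Compute t_(k+1)/t_k: get 2*(k**2 + 4*k - 1)/(k**2 + 2*k - 4).
Take A(k)=2, B(k)=1, C(k)=k**2 + 2*k - 4.
Key eq: (2)·f(k+1) = (1)·f(k) + (k**2 + 2*k - 4).
Bound: deg f ≤ 2.
Coefficient equations give f(k) = k**2 - 2*k - 2.
Certificate R = B(k−1)f/C = (k**2 - 2*k - 2)/(k**2 + 2*k - 4) gives s_k = 2**(k + 1)*(k**2 - 2*k - 2).
Δs = 2**(k + 1)*(k**2 + 2*k - 4), as required.

Yes. s_k = 2^{k + 1} \left(k^{2} - 2 k - 2\right).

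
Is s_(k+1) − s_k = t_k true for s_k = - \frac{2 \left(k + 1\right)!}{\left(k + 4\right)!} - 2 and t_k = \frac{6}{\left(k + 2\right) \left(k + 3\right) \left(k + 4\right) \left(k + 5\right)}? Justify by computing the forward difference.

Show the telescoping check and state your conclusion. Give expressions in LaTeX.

Valid — Δs_k = t_k.

s_(k+1) = -2*factorial(k + 2)/factorial(k + 5) - 2
s_(k+1) − s_k = 6/((k + 2)*(k + 3)*(k + 4)*(k + 5))
(s_(k+1) − s_k) − t_k = 0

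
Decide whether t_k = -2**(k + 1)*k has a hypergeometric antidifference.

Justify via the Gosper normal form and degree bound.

Yes. s_k = 2**(k + 1)*(2 - k).

t_(k+1)/t_k = 2 + 2/k.
So A=2 and B=1, with C=k.
Key eq: (2)·f(k+1) = (1)·f(k) + (k).
d = 1 from the (0,0,1) case.
A polynomial solution: f(k) = k - 2.
R(k) = B(k−1)·f(k)/C(k) = (k - 2)/k; s_k = R·t_k = 2**(k + 1)*(2 - k).
Δs = -2**(k + 1)*k, as required.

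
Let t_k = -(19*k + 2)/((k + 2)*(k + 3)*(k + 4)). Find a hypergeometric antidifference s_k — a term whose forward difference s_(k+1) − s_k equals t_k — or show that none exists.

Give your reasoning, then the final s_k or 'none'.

s_k = k*(7 - 10*k)/(3*(k + 2)*(k + 3))

Step 1: r(k) = (k + 2)*(19*k + 21)/((k + 5)*(19*k + 2)).
Normal form (A,B,C) = (k + 2, k + 5, k + 2/19).
Need (k + 2)·f(k+1) − (k + 4)·f(k) = k + 2/19.
Bound: deg f ≤ 2.
Solve for f: f(k) = k*(10*k - 7)/57 (degree 2 ≤ 2).
R(k) = B(k−1)·f(k)/C(k) = k*(k + 4)*(10*k - 7)/(3*(19*k + 2)); s_k = R·t_k = k*(7 - 10*k)/(3*(k + 2)*(k + 3)).
Check: Δs_k = (-19*k - 2)/(k**3 + 9*k**2 + 26*k + 24). ✓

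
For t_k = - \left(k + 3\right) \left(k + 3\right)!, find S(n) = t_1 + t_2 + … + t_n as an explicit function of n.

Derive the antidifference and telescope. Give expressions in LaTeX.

r(k) = (k + 4)**2/(k + 3) after simplifying.
Factor: A=k + 4; B=1; C=k + 3.
f must satisfy (k + 4)·f(k+1) − (1)·f(k) = k + 3.
deg f ≤ 0 (via 1,0,1).
Match coefficients ⇒ f(k) = 1.
Get s_k = R·t_k = -factorial(k + 3) with R(k) = B(k−1)f(k)/C(k) = 1/(k + 3).
s_(k+1) − s_k = -(k + 3)*factorial(k + 3) = t_k.
Σ_(k=1)^n t_k = s_(n+1) − s_(1) = (-factorial(n + 4)) − (-24), i.e. 24 - factorial(n + 4).

S(n) = 24 - \left(n + 4\right)!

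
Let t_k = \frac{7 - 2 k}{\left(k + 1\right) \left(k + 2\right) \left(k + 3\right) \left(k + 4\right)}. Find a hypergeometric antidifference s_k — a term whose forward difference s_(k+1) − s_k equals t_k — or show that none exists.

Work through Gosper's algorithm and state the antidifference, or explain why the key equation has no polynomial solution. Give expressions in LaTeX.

s_k = \frac{k \left(k^{2} + 6 k + 14\right)}{3 \left(k + 1\right) \left(k + 2\right) \left(k + 3\right)}

The ratio is (k + 1)*(2*k - 5)/((k + 5)*(2*k - 7)).
Factor: A=k + 1; B=k + 5; C=k - 7/2.
f must satisfy (k + 1)·f(k+1) − (k + 4)·f(k) = k - 7/2.
Bound: deg f ≤ 3.
Solving with deg f ≤ 3: f(k) = -k*(k**2 + 6*k + 14)/6.
Certificate R = B(k−1)f/C = -k*(k + 4)*(k**2 + 6*k + 14)/(3*(2*k - 7)) gives s_k = k*(k**2 + 6*k + 14)/(3*(k + 1)*(k + 2)*(k + 3)).
Δs = (7 - 2*k)/(k**4 + 10*k**3 + 35*k**2 + 50*k + 24), as required.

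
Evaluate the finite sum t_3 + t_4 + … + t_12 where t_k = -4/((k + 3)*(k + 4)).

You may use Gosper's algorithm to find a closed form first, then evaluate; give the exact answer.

Step 1: r(k) = (k + 3)/(k + 5).
Gosper form: A/B · C(k+1)/C(k) with A=k + 3, B=k + 5, C=1.
f must satisfy (k + 3)·f(k+1) − (k + 4)·f(k) = 1.
Bound: deg f ≤ 1.
Match coefficients ⇒ f(k) = k/3.
R(k) = B(k−1)·f(k)/C(k) = k*(k + 4)/3; s_k = R·t_k = -4*k/(3*k + 9).
Check: Δs_k = -4/(k**2 + 7*k + 12). ✓
Evaluate s at k=13 and k=3: -13/12 and -2/3; difference -5/12.

Σ = -5/12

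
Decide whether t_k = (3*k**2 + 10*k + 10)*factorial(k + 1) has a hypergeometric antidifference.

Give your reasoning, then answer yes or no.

Yes. s_k = (3*k + 4)*factorial(k + 1).

Step 1: r(k) = (k + 2)*(10*k + 3*(k + 1)**2 + 20)/(3*k**2 + 10*k + 10).
Take A(k)=k + 2, B(k)=1, C(k)=k**2 + 10*k/3 + 10/3.
Key eq: (k + 2)·f(k+1) = (1)·f(k) + (k**2 + 10*k/3 + 10/3).
deg f ≤ 1 (via 1,0,2).
Solving with deg f ≤ 1: f(k) = (3*k + 4)/3.
R(k) = B(k−1)·f(k)/C(k) = (3*k + 4)/(3*k**2 + 10*k + 10); s_k = R·t_k = (3*k + 4)*factorial(k + 1).
s_(k+1) − s_k = (3*k**2 + 10*k + 10)*factorial(k + 1) = t_k.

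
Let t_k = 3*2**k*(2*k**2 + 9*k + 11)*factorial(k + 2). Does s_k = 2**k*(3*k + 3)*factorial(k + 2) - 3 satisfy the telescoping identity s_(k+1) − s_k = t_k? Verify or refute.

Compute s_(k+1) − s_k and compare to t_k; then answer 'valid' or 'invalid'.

Valid — Δs_k = t_k.

s_(k+1) = 2**(k + 1)*(3*k + 6)*factorial(k + 3) - 3
s_(k+1) − s_k = 3*2**k*(2*k**2 + 9*k + 11)*factorial(k + 2)
(s_(k+1) − s_k) − t_k = 0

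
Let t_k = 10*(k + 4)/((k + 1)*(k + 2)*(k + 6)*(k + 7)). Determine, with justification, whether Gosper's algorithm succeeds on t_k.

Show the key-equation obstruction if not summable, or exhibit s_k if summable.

Step 1: r(k) = (k + 1)*(k + 5)*(k + 6)/((k + 3)*(k + 4)*(k + 8)).
Normal form (A,B,C) = (k + 1, k + 8, k**4 + 16*k**3 + 95*k**2 + 248*k + 240).
Set up (k + 1)·f(k+1) − (k + 7)·f(k) − (k**4 + 16*k**3 + 95*k**2 + 248*k + 240) = 0.
Degrees (1,1,4) ⇒ d ≤ 6.
Coefficient equations give f(k) = k*(k + 2)*(k + 3)*(k + 4)*(k + 5)*(k + 7)/12.
So s_k = (B(k−1)f/C)·t_k = (k*(k + 2)*(k + 7)**2/(12*(k + 4)))·t_k = 5*k*(k + 7)/(6*(k**2 + 7*k + 6)).
Check: Δs_k = 10*(k + 4)/(k**4 + 16*k**3 + 83*k**2 + 152*k + 84). ✓

Yes. s_k = 5*k*(k + 7)/(6*(k**2 + 7*k + 6)).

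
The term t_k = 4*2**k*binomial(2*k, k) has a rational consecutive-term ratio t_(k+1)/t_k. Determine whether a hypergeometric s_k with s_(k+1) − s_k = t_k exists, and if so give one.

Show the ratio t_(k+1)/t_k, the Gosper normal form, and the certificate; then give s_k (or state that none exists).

no hypergeometric antidifference exists

Ratio r(k) = 4*(2*k + 1)/(k + 1).
Take A(k)=8*k + 4, B(k)=k + 1, C(k)=1.
f must satisfy (8*k + 4)·f(k+1) − (k)·f(k) = 1.
deg f ≤ -1 (via 1,1,0).
d = -1 < 0 ⇒ no nonzero polynomial f; not summable.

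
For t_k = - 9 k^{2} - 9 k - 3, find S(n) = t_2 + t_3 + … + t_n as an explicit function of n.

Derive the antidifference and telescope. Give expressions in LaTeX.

The ratio is (3*k**2 + 9*k + 7)/(3*k**2 + 3*k + 1).
So A=1 and B=1, with C=k**2 + k + 1/3.
Need (1)·f(k+1) − (1)·f(k) = k**2 + k + 1/3.
Degrees (0,0,2) ⇒ d ≤ 3.
A polynomial solution: f(k) = k**3/3.
R(k) = B(k−1)·f(k)/C(k) = k**3/(3*k**2 + 3*k + 1); s_k = R·t_k = -3*k**3.
Verify: 3*k**3 - 3*(k + 1)**3 matches t_k.
Evaluate: s_(n+1) = -3*n**3 - 9*n**2 - 9*n - 3; subtract s_(2) = -24 ⇒ S(n) = -3*n**3 - 9*n**2 - 9*n + 21.

S(n) = - 3 n^{3} - 9 n^{2} - 9 n + 21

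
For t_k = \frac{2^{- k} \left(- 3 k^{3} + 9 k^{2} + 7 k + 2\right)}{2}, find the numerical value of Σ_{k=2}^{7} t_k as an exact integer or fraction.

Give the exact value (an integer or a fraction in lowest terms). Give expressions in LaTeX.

r(k) = (3*k**3 - 16*k - 15)/(2*(3*k**3 - 9*k**2 - 7*k - 2)) after simplifying.
So A=1/2 and B=1, with C=k**3 - 3*k**2 - 7*k/3 - 2/3.
f must satisfy (1/2)·f(k+1) − (1)·f(k) = k**3 - 3*k**2 - 7*k/3 - 2/3.
Degrees (0,0,3) ⇒ d ≤ 3.
Match coefficients ⇒ f(k) = -2*(3*k**3 + 2*k + 3)/3.
So s_k = (B(k−1)f/C)·t_k = (-2*(3*k**3 + 2*k + 3)/(3*k**3 - 9*k**2 - 7*k - 2))·t_k = (3*k**3 + 2*k + 3)/2**k.
s_(k+1) − s_k = (-3*k**3 + 9*k**2 + 7*k + 2)/(2*2**k) = t_k.
Σ_(k=2)^(7) t_k = s_(8) − s_(2) = 1555/256 − (31/4) = -429/256.

Σ = -429/256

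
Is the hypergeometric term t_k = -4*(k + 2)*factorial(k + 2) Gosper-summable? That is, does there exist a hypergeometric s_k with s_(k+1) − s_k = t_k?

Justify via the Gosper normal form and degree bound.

Yes. s_k = -4*factorial(k + 2).

Step 1: r(k) = (k + 3)**2/(k + 2).
So A=k + 3 and B=1, with C=k + 2.
Solve (k + 3)·f(k+1) − (1)·f(k) = k + 2.
d = 0 from the (1,0,1) case.
Solving with deg f ≤ 0: f(k) = 1.
Certificate R = B(k−1)f/C = 1/(k + 2) gives s_k = -4*factorial(k + 2).
Check: Δs_k = -4*(k + 2)*factorial(k + 2). ✓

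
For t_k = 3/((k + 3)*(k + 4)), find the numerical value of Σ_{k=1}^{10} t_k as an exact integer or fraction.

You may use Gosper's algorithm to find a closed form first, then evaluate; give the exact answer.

Compute t_(k+1)/t_k: get (k + 3)/(k + 5).
Take A(k)=k + 3, B(k)=k + 5, C(k)=1.
Set up (k + 3)·f(k+1) − (k + 4)·f(k) − (1) = 0.
d = 1 from the (1,1,0) case.
A polynomial solution: f(k) = k/3.
Then R = B(k−1)f/C = k*(k + 4)/3, so s_k = R(k)·t_k = k/(k + 3).
Verify: 3/(k**2 + 7*k + 12) matches t_k.
Sum = s_(11) − s_(1); s_(11) = 11/14, s_(1) = 1/4 ⇒ 15/28.

Σ = 15/28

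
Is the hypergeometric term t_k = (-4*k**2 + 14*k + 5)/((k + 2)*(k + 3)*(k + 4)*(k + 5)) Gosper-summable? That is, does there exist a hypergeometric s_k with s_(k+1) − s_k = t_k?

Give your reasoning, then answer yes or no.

Ratio r(k) = (k + 2)*(14*k - 4*(k + 1)**2 + 19)/((k + 6)*(-4*k**2 + 14*k + 5)).
Normal form (A,B,C) = (k + 2, k + 6, k**2 - 7*k/2 - 5/4).
Solve (k + 2)·f(k+1) − (k + 5)·f(k) = k**2 - 7*k/2 - 5/4.
From deg A=1, deg B=1, deg C=2: d=3.
Coefficient equations give f(k) = k*(k**2 - 23*k + 2)/32.
Get s_k = R·t_k = k*(-k**2 + 23*k - 2)/(8*(k + 2)*(k + 3)*(k + 4)) with R(k) = B(k−1)f(k)/C(k) = k*(k + 5)*(k**2 - 23*k + 2)/(8*(4*k**2 - 14*k - 5)).
Check: Δs_k = (-4*k**2 + 14*k + 5)/(k**4 + 14*k**3 + 71*k**2 + 154*k + 120). ✓

Yes. s_k = k*(-k**2 + 23*k - 2)/(8*(k + 2)*(k + 3)*(k + 4)).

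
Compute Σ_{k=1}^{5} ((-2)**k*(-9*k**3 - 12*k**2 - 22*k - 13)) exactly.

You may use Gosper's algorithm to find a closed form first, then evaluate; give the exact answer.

Ratio r(k) = 2*(-9*k**3 - 39*k**2 - 73*k - 56)/(9*k**3 + 12*k**2 + 22*k + 13).
Normal form (A,B,C) = (-2, 1, k**3 + 4*k**2/3 + 22*k/9 + 13/9).
Need (-2)·f(k+1) − (1)·f(k) = k**3 + 4*k**2/3 + 22*k/9 + 13/9.
deg f ≤ 3 (via 0,0,3).
Solving with deg f ≤ 3: f(k) = -(3*k**3 - 2*k**2 + 4*k + 1)/9.
So s_k = (B(k−1)f/C)·t_k = (-(3*k**3 - 2*k**2 + 4*k + 1)/(9*k**3 + 12*k**2 + 22*k + 13))·t_k = (-2)**k*(3*k**3 - 2*k**2 + 4*k + 1).
Δs = (-2)**k*(-9*k**3 - 12*k**2 - 22*k - 13), as required.
Telescoping: Σ = s_(6) − s_(1) = 38464 − (-12) = 38476.

Σ = 38476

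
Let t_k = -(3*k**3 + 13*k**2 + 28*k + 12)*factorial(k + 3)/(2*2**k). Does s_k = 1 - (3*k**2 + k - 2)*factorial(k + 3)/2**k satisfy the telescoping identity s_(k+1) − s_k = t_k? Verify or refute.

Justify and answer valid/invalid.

Valid: the claim telescopes to t_k.

s_(k+1) = -2**(-k - 1)*(k + 3*(k + 1)**2 - 1)*factorial(k + 4) + 1
s_(k+1) − s_k = -(3*k**3 + 13*k**2 + 28*k + 12)*factorial(k + 3)/(2*2**k)
(s_(k+1) − s_k) − t_k = 0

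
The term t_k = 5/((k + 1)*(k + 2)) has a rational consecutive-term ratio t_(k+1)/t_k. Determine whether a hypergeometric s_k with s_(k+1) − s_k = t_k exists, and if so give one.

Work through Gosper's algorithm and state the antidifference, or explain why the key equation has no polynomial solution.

s_k = 5*k/(k + 1)

r(k) = (k + 1)/(k + 3) after simplifying.
Take A(k)=k + 1, B(k)=k + 3, C(k)=1.
Need (k + 1)·f(k+1) − (k + 2)·f(k) = 1.
Degrees (1,1,0) ⇒ d ≤ 1.
Coefficient equations give f(k) = k.
Certificate R = B(k−1)f/C = k*(k + 2) gives s_k = 5*k/(k + 1).
Δs = 5/(k**2 + 3*k + 2), as required.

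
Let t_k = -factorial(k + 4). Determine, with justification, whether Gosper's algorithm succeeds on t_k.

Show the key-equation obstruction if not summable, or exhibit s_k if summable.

No — t_k has no hypergeometric antidifference.

r(k) = k + 5 after simplifying.
Gosper form: A/B · C(k+1)/C(k) with A=k + 5, B=1, C=1.
Need (k + 5)·f(k+1) − (1)·f(k) = 1.
Degrees (1,0,0) ⇒ d ≤ -1.
Bound -1 < 0, so the key equation has no polynomial solution.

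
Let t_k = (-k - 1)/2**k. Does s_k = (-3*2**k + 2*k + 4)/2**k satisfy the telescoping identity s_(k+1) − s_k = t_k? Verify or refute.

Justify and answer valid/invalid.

s_(k+1) = (-3*2**k + k + 3)/2**k
s_(k+1) − s_k = (-k - 1)/2**k
(s_(k+1) − s_k) − t_k = 0

valid (s_(k+1) − s_k reduces to t_k)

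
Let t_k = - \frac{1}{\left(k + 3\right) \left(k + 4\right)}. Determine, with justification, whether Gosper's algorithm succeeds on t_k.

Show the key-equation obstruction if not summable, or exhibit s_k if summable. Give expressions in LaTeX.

Yes. s_k = - \frac{k}{3 k + 9}.

Step 1: r(k) = (k + 3)/(k + 5).
Factor: A=k + 3; B=k + 5; C=1.
Solve (k + 3)·f(k+1) − (k + 4)·f(k) = 1.
Degrees (1,1,0) ⇒ d ≤ 1.
Solving with deg f ≤ 1: f(k) = k/3.
Get s_k = R·t_k = -k/(3*k + 9) with R(k) = B(k−1)f(k)/C(k) = k*(k + 4)/3.
s_(k+1) − s_k = -1/(k**2 + 7*k + 12) = t_k.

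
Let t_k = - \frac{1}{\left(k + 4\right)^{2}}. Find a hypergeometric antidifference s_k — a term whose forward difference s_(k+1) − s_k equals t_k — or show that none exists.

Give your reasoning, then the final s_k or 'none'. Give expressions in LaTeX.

Ratio r(k) = (k + 4)**2/(k + 5)**2.
Take A(k)=k**2 + 8*k + 16, B(k)=k**2 + 10*k + 25, C(k)=1.
Solve (k**2 + 8*k + 16)·f(k+1) − (k**2 + 8*k + 16)·f(k) = 1.
d = 0 from the (2,2,0) case.
f = c0 ⇒ A·f(k+1) − B(k−1)·f(k) − C = -1. The system {-1 = 0} is inconsistent; no antidifference.

not Gosper-summable; s_k does not exist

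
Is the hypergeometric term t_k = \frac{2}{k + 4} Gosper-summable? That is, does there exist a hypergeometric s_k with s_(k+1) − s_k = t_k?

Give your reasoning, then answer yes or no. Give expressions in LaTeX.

No; the coefficient equations for f are inconsistent.

The ratio is (k + 4)/(k + 5).
Take A(k)=k + 4, B(k)=k + 5, C(k)=1.
Need (k + 4)·f(k+1) − (k + 4)·f(k) = 1.
From deg A=1, deg B=1, deg C=0: d=0.
Write f(k) = c0. Then LHS − RHS = -1, requiring -1 = 0: contradictory. No certificate.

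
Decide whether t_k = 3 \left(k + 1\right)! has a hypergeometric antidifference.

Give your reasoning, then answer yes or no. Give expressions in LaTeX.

No — t_k has no hypergeometric antidifference.

The ratio is k + 2.
Normal form (A,B,C) = (k + 2, 1, 1).
f must satisfy (k + 2)·f(k+1) − (1)·f(k) = 1.
d = -1 from the (1,0,0) case.
Bound -1 < 0, so the key equation has no polynomial solution.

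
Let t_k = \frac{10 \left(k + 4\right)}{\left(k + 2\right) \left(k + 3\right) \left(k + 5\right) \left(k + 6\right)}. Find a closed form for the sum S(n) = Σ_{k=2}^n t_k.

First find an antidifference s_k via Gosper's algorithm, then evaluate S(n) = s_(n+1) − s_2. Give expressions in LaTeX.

S(n) = \frac{5 \left(n^{2} + 9 n - 10\right)}{28 \left(n^{2} + 9 n + 18\right)}

Step 1: r(k) = (k + 2)*(k + 5)**2/((k + 4)**2*(k + 7)).
Normal form (A,B,C) = (k + 2, k + 7, k**2 + 8*k + 16).
f must satisfy (k + 2)·f(k+1) − (k + 6)·f(k) = k**2 + 8*k + 16.
deg f ≤ 4 (via 1,1,2).
Solve for f: f(k) = k*(k + 3)*(k + 4)*(k + 7)/20 (degree 4 ≤ 4).
R(k) = B(k−1)·f(k)/C(k) = k*(k + 3)*(k + 6)*(k + 7)/(20*(k + 4)); s_k = R·t_k = k*(k + 7)/(2*(k**2 + 7*k + 10)).
Verify: 10*(k + 4)/(k**4 + 16*k**3 + 91*k**2 + 216*k + 180) matches t_k.
Telescope: S(n) = s_(n+1) − s_(2) = (n**2 + 9*n + 8)/(2*(n**2 + 9*n + 18)) − (9/28) = 5*(n**2 + 9*n - 10)/(28*(n**2 + 9*n + 18)).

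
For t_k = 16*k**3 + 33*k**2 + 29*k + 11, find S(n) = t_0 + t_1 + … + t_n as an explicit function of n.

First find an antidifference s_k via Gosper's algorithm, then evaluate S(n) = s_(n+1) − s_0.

S(n) = 4*n**4 + 19*n**3 + 35*n**2 + 31*n + 11

Compute t_(k+1)/t_k: get (16*k**3 + 81*k**2 + 143*k + 89)/(16*k**3 + 33*k**2 + 29*k + 11).
Factor: A=1; B=1; C=k**3 + 33*k**2/16 + 29*k/16 + 11/16.
f must satisfy (1)·f(k+1) − (1)·f(k) = k**3 + 33*k**2/16 + 29*k/16 + 11/16.
Degrees (0,0,3) ⇒ d ≤ 4.
Match coefficients ⇒ f(k) = k*(4*k**3 + 3*k**2 + 2*k + 2)/16.
Certificate R = B(k−1)f/C = k*(4*k**3 + 3*k**2 + 2*k + 2)/(16*k**3 + 33*k**2 + 29*k + 11) gives s_k = k*(4*k**3 + 3*k**2 + 2*k + 2).
Check: Δs_k = 16*k**3 + 33*k**2 + 29*k + 11. ✓
Telescope: S(n) = s_(n+1) − s_(0) = 4*n**4 + 19*n**3 + 35*n**2 + 31*n + 11 − (0) = 4*n**4 + 19*n**3 + 35*n**2 + 31*n + 11.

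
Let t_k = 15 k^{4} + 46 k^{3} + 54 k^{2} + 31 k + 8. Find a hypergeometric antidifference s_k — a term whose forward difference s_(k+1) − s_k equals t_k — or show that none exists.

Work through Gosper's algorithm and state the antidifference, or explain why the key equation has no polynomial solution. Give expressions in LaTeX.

Step 1: r(k) = (15*k**4 + 106*k**3 + 282*k**2 + 337*k + 154)/(15*k**4 + 46*k**3 + 54*k**2 + 31*k + 8).
A = 1, B = 1, C = k**4 + 46*k**3/15 + 18*k**2/5 + 31*k/15 + 8/15.
Set up (1)·f(k+1) − (1)·f(k) − (k**4 + 46*k**3/15 + 18*k**2/5 + 31*k/15 + 8/15) = 0.
Bound: deg f ≤ 5.
A polynomial solution: f(k) = k*(k + 1)**2*(3*k**2 - 2*k + 1)/15.
R(k) = B(k−1)·f(k)/C(k) = k*(k + 1)*(3*k**2 - 2*k + 1)/(15*k**3 + 31*k**2 + 23*k + 8); s_k = R·t_k = 3*k**5 + 4*k**4 + k.
Verify: 15*k**4 + 46*k**3 + 54*k**2 + 31*k + 8 matches t_k.

s_k = 3 k^{5} + 4 k^{4} + k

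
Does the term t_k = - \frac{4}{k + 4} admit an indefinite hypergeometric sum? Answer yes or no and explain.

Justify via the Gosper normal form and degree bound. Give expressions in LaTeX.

t_(k+1)/t_k = (k + 4)/(k + 5).
So A=k + 4 and B=k + 5, with C=1.
Set up (k + 4)·f(k+1) − (k + 4)·f(k) − (1) = 0.
deg f ≤ 0 (via 1,1,0).
f = c0 ⇒ A·f(k+1) − B(k−1)·f(k) − C = -1. The system {-1 = 0} is inconsistent; no antidifference.

No — t_k has no hypergeometric antidifference.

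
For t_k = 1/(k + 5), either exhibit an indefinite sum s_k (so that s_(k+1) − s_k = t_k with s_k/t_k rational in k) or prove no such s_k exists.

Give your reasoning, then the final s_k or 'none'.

none — t_k is not Gosper-summable

Step 1: r(k) = (k + 5)/(k + 6).
A = k + 5, B = k + 6, C = 1.
Need (k + 5)·f(k+1) − (k + 5)·f(k) = 1.
d = 0 from the (1,1,0) case.
Put f(k) = c0: A·f(k+1) − B(k−1)·f(k) − C = -1; need -1 = 0 — inconsistent ⇒ no f, not summable.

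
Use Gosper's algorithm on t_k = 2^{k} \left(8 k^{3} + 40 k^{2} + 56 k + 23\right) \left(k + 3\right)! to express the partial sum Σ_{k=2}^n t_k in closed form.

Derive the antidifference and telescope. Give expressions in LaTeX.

S(n) = 8 \cdot 2^{n} n^{2} \left(n + 4\right)! + 12 \cdot 2^{n} n \left(n + 4\right)! + 6 \cdot 2^{n} \left(n + 4\right)! - 6240

Step 1: r(k) = 2*(8*k**4 + 96*k**3 + 416*k**2 + 767*k + 508)/(8*k**3 + 40*k**2 + 56*k + 23).
So A=2*k + 8 and B=1, with C=k**3 + 5*k**2 + 7*k + 23/8.
Need (2*k + 8)·f(k+1) − (1)·f(k) = k**3 + 5*k**2 + 7*k + 23/8.
deg f ≤ 2 (via 1,0,3).
Coefficient equations give f(k) = (4*k**2 - 2*k + 1)/8.
Then R = B(k−1)f/C = (4*k**2 - 2*k + 1)/(8*k**3 + 40*k**2 + 56*k + 23), so s_k = R(k)·t_k = 2**k*(4*k**2 - 2*k + 1)*factorial(k + 3).
Δs = 2**k*(8*k**3 + 40*k**2 + 56*k + 23)*factorial(k + 3), as required.
Telescope: S(n) = s_(n+1) − s_(2) = 2**(n + 1)*(4*n**2 + 6*n + 3)*factorial(n + 4) − (6240) = 8*2**n*n**2*factorial(n + 4) + 12*2**n*n*factorial(n + 4) + 6*2**n*factorial(n + 4) - 6240.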